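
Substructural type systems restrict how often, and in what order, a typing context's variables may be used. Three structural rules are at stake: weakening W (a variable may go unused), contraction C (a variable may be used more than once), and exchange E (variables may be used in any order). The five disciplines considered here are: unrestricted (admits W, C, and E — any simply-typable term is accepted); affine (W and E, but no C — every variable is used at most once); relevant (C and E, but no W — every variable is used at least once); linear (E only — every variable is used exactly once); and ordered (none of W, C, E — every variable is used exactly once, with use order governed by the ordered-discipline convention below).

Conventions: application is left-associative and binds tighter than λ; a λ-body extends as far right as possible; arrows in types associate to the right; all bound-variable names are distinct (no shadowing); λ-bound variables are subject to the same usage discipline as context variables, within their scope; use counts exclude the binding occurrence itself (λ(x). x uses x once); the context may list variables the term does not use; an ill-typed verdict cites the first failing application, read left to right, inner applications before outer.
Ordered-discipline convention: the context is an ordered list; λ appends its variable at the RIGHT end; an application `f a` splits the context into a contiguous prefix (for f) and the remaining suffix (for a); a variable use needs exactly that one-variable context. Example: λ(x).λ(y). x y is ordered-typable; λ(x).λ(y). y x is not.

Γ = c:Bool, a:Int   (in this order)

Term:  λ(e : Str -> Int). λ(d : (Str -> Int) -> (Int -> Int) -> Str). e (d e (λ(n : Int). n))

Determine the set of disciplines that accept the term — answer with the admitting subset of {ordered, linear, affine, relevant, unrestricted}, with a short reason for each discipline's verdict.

accepted by: unrestricted
counts: c ×0; a ×0; e (bound) ×2; d (bound) ×1; n (bound) ×1
order of uses: e, d, e, n
typing: well-typed — term : (Str -> Int) -> ((Str -> Int) -> (Int -> Int) -> Str) -> Int
ordered: ✗, e ×2 used more than once (contraction); unused: c, a — weakening required
linear: ✗, e ×2 used more than once (contraction); unused: c, a — weakening required
affine: ✗, e ×2 used more than once (contraction)
relevant: ✗, unused: c, a — weakening required
unrestricted: ✓, typability at (Str -> Int) -> ((Str -> Int) -> (Int -> Int) -> Str) -> Int is all that's needed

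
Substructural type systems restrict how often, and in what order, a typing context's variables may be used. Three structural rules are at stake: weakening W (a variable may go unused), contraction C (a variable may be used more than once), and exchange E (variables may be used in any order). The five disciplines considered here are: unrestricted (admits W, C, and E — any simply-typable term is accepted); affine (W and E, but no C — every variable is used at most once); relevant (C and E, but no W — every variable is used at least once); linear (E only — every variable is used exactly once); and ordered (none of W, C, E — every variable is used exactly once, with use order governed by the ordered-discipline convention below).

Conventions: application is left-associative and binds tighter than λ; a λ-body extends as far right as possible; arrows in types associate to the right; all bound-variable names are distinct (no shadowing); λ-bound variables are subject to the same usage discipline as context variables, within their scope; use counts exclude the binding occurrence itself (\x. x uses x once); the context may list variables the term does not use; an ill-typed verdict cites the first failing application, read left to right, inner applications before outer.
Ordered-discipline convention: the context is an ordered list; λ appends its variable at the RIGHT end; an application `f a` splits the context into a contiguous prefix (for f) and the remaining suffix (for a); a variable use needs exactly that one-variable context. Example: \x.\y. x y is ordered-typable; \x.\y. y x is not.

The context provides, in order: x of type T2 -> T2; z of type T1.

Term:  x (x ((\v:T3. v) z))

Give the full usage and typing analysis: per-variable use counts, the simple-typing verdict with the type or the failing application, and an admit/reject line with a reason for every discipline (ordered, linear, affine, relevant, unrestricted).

usage: x: 2, z: 1, v (bound): 1
order of uses: x, x, v, z
typing: ill-typed: an argument T1 mismatches the expected T3
ordered: ✗, not simply typable
linear: ✗, fails simple typing
affine: ✗, a type mismatch blocks all five
relevant: ✗, the type mismatch rejects it
unrestricted: ✗, not simply typable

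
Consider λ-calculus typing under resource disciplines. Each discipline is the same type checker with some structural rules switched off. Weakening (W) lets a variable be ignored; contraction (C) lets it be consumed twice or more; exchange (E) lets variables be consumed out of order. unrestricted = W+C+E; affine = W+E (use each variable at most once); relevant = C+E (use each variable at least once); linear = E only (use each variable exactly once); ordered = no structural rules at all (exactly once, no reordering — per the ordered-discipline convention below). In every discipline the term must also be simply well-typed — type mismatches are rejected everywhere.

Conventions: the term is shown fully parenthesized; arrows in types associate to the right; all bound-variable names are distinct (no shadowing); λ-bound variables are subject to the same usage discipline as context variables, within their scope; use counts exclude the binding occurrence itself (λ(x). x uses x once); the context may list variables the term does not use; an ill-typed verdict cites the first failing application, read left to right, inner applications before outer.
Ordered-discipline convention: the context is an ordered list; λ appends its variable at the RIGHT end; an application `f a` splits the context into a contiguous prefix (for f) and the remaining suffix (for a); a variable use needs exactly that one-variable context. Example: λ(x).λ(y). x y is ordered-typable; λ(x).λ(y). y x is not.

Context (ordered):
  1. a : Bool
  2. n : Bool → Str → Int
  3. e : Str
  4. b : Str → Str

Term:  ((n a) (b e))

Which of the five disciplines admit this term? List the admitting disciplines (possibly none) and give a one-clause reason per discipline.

admitted in: linear, affine, relevant, unrestricted
use counts: a: 1, n: 1, e: 1, b: 1
uses in reading order: n, a, b, e
typing: ✓ — Int
ordered ✗ (no ordered split (uses run n, a, b, e))
linear ✓ (a, n, e, b: one use apiece)
affine ✓ (no duplicate uses among a, n, e, b)
relevant ✓ (a, n, e, b: all used, weakening unneeded)
unrestricted ✓ (simply typable at Int; W, C, E all held)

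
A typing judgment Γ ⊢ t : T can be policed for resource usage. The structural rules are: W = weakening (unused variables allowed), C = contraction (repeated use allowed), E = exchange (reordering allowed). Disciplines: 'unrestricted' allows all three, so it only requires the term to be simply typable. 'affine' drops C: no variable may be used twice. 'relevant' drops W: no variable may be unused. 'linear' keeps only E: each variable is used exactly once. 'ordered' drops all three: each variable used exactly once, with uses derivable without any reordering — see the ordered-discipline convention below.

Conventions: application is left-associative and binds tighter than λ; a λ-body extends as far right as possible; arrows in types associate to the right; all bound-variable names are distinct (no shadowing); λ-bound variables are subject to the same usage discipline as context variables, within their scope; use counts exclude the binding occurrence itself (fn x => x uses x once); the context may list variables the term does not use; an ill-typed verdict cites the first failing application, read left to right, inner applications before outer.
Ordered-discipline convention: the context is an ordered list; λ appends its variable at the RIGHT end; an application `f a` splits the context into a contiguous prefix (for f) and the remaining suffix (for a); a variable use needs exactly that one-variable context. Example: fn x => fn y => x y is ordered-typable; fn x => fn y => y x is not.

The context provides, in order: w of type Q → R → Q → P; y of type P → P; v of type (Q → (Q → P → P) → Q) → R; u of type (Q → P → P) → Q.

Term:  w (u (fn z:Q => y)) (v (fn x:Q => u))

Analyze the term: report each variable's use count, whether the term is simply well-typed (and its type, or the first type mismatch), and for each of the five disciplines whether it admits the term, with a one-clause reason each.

use counts: w ×1; y ×1; v ×1; u ×2; z (λ-bound) ×0; x (λ-bound) ×0
use order (left to right): w, u, y, v, u
typing: well-typed at Q → P
ordered ✗ (u ×2 used more than once (contraction); needs weakening: z, x unused)
linear ✗ (u ×2 used more than once (contraction); needs weakening: z, x unused)
affine ✗ (u ×2 used more than once (contraction))
relevant ✗ (needs weakening: z, x unused)
unrestricted ✓ (simply typable at Q → P; W, C, E all held)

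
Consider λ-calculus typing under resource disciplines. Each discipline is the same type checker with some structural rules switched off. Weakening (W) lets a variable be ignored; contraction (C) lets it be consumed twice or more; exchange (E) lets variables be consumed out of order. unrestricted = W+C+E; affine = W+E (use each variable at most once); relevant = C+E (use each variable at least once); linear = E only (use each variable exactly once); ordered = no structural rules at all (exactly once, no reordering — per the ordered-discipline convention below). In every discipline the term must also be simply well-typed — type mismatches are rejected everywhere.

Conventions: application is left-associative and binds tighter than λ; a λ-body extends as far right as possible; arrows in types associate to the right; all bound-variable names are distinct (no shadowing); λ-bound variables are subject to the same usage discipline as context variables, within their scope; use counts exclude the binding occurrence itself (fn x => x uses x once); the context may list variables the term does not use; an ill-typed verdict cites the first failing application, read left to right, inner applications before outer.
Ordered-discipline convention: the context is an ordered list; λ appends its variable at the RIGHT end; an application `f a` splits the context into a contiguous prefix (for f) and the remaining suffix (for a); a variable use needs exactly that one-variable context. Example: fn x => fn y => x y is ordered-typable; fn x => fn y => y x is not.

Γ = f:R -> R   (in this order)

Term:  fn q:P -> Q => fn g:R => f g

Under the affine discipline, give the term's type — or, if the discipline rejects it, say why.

term : (P -> Q) -> R -> R
variable uses: f=1, q (bound)=0, g (bound)=1
use order (left to right): f, g
typing: ✓ — (P -> Q) -> R -> R
summary: ordered ✗; linear ✗; affine ✓; relevant ✗; unrestricted ✓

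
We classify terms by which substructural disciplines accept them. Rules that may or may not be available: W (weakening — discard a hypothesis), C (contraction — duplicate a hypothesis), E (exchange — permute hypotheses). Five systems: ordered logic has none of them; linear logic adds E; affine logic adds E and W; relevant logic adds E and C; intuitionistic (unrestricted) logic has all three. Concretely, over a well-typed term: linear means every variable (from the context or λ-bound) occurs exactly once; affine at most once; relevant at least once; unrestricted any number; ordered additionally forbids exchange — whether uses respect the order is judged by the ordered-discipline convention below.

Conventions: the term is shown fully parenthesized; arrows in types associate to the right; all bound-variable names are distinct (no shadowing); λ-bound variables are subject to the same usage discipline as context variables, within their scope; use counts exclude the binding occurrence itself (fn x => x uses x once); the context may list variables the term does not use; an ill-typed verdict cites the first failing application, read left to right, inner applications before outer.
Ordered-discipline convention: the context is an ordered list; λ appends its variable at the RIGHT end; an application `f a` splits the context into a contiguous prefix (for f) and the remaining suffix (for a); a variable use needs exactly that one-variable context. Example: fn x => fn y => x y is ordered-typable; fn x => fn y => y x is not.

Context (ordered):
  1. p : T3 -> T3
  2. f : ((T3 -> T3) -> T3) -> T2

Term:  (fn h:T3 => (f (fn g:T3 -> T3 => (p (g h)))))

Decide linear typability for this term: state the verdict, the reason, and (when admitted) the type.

yes — p, f, h, g: one use apiece; term : T3 -> T2
usage: p ×1, f ×1, h [bound] ×1, g [bound] ×1
order of uses: f, p, g, h
typing: the term checks, with type T3 -> T2
across the five disciplines: ordered ✗ · linear ✓ · affine ✓ · relevant ✓ · unrestricted ✓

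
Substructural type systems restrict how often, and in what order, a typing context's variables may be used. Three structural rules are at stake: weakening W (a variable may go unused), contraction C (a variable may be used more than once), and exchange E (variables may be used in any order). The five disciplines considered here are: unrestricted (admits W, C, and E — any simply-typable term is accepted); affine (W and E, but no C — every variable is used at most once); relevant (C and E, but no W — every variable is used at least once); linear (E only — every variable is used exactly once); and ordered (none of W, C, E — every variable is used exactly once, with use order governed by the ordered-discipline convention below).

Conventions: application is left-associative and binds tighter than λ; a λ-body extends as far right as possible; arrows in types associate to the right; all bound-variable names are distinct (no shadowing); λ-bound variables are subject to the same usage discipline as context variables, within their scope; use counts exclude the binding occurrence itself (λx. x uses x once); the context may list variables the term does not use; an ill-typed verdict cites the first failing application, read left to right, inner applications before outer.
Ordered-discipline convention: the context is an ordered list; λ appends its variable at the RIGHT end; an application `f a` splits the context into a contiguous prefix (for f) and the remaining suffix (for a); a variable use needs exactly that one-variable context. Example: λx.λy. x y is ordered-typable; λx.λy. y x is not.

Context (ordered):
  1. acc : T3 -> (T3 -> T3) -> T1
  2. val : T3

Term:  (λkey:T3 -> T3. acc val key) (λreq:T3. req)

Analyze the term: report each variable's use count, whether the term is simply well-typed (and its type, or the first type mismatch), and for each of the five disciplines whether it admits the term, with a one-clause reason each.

counts: acc: 1; val: 1; key [bound]: 1; req [bound]: 1
order of uses: acc, val, key, req
typing: well-typed — term : T1
ordered: ✓ — acc, val, key, req once each; derivable with no W/C/E
linear: ✓ — each of acc, val, key, req used exactly once
affine: ✓ — none of acc, val, key, req used more than once
relevant: ✓ — every one of acc, val, key, req appears
unrestricted: ✓ — typability at T1 is all that's needed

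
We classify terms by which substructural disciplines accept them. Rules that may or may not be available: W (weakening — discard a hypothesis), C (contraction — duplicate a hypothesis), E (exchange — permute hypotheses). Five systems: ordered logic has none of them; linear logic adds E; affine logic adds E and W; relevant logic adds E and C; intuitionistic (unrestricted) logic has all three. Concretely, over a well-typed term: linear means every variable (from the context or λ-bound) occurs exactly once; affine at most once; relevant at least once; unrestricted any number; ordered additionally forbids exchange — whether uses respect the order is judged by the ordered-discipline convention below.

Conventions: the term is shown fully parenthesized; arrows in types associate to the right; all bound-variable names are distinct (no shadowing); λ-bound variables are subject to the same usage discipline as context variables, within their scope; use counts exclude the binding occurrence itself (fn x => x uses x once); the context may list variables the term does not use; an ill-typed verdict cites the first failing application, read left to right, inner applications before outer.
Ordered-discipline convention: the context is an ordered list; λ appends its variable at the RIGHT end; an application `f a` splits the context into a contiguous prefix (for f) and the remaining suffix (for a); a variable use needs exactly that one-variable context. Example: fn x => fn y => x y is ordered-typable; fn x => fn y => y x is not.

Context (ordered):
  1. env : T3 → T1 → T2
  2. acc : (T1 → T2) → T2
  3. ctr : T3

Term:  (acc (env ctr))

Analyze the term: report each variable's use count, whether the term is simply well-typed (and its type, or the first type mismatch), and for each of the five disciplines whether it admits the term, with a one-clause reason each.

usage: env=1; acc=1; ctr=1
left-to-right use order: acc, env, ctr
typing: the term checks, with type T2
ordered: ✗, no ordered split (uses run acc, env, ctr)
linear: ✓, single use per variable (env, acc, ctr)
affine: ✓, at most one use each (env, acc, ctr)
relevant: ✓, env, acc, ctr: all used, weakening unneeded
unrestricted: ✓, well-typed at T2; no restrictions here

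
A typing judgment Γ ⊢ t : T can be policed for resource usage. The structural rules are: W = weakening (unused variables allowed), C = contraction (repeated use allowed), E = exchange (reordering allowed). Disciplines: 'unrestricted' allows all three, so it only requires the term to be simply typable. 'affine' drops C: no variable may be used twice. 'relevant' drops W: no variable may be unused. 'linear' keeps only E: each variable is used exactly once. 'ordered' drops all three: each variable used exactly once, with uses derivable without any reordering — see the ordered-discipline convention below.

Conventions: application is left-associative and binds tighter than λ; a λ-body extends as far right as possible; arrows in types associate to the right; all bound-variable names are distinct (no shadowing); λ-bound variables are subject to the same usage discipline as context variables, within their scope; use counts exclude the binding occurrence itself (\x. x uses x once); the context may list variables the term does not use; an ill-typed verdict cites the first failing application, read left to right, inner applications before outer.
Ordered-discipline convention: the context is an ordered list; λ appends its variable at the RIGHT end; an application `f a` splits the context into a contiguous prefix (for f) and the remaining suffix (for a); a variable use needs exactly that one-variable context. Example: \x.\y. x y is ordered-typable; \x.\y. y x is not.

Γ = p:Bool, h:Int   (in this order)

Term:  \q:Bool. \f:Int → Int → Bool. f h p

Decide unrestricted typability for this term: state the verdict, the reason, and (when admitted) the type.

no — a type mismatch blocks all five
use counts: p: 1, h: 1, q (bound): 0, f (bound): 1
use order (left to right): f, h, p
typing: ill-typed: argument of type Bool where Int is required
summary: ordered ✗ | linear ✗ | affine ✗ | relevant ✗ | unrestricted ✗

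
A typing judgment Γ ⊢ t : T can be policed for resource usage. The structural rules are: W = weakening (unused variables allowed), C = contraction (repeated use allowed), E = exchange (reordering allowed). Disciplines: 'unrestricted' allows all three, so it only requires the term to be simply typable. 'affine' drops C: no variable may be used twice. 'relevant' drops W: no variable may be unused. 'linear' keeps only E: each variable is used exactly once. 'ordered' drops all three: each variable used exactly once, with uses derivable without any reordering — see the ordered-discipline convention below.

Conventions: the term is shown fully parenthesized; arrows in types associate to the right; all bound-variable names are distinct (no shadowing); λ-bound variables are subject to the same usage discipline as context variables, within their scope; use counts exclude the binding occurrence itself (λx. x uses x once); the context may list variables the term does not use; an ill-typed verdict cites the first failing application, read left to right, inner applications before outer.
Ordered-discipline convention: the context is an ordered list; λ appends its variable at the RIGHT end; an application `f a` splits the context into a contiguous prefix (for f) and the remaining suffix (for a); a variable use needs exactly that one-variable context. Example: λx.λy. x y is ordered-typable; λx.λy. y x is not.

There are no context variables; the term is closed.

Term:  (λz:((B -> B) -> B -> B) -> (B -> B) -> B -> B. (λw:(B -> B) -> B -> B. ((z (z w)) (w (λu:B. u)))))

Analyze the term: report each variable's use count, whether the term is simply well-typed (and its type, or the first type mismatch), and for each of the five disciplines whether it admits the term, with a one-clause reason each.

usage: z (bound) ×2; w (bound) ×2; u (bound) ×1
left-to-right use order: z, z, w, w, u
typing: well-typed at (((B -> B) -> B -> B) -> (B -> B) -> B -> B) -> ((B -> B) -> B -> B) -> B -> B
ordered ✗ (repeated use of z ×2, w ×2)
linear ✗ (repeated use of z ×2, w ×2)
affine ✗ (repeated use of z ×2, w ×2)
relevant ✓ (z, w, u: all used, weakening unneeded)
unrestricted ✓ (well-typed at (((B -> B) -> B -> B) -> (B -> B) -> B -> B) -> ((B -> B) -> B -> B) -> B -> B; no restrictions here)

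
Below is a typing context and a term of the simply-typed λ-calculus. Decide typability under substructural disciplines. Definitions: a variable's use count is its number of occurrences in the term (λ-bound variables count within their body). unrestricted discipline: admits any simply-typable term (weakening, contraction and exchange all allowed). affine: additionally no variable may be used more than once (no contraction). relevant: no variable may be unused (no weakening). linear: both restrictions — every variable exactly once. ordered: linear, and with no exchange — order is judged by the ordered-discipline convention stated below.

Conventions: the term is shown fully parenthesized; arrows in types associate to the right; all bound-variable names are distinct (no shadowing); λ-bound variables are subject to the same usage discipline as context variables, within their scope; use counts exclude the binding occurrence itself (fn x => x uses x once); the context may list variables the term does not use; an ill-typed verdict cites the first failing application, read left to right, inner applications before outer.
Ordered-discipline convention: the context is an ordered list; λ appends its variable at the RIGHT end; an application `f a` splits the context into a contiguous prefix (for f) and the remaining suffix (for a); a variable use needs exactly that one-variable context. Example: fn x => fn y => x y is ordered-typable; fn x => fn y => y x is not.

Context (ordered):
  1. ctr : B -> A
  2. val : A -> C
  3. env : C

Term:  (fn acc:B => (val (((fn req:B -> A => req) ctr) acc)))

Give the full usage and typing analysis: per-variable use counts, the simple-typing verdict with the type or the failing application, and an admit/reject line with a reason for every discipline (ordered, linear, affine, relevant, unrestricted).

variable uses: ctr ×1, val ×1, env ×0, acc [bound] ×1, req [bound] ×1
left-to-right use order: val, req, ctr, acc
typing: ✓ — B -> C
ordered ✗ (unused: env — weakening required)
linear ✗ (unused: env — weakening required)
affine ✓ (at most one use each (ctr, val, env, acc, req))
relevant ✗ (unused: env — weakening required)
unrestricted ✓ (simply typable at B -> C; W, C, E all held)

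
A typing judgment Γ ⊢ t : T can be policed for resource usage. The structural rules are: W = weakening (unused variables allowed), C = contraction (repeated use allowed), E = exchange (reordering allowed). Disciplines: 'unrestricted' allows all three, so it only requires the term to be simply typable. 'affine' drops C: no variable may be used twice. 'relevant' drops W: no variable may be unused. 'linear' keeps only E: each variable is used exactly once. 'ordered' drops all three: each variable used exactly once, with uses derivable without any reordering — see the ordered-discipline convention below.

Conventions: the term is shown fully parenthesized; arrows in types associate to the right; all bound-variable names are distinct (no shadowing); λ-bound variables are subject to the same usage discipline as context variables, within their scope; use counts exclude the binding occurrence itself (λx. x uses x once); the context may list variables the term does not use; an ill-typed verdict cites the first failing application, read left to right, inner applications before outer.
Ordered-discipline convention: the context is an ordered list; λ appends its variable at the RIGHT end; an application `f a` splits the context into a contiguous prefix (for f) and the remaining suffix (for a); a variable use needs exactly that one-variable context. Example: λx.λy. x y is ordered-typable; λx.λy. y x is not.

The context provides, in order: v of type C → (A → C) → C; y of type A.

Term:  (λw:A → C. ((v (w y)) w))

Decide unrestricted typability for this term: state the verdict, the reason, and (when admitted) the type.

yes — simply typable at (A → C) → C; W, C, E all held; term : (A → C) → C
usage: v: 1×, y: 1×, w (bound): 2×
left-to-right use order: v, w, y, w
typing: the term checks, with type (A → C) → C
summary: ordered ✗ · linear ✗ · affine ✗ · relevant ✓ · unrestricted ✓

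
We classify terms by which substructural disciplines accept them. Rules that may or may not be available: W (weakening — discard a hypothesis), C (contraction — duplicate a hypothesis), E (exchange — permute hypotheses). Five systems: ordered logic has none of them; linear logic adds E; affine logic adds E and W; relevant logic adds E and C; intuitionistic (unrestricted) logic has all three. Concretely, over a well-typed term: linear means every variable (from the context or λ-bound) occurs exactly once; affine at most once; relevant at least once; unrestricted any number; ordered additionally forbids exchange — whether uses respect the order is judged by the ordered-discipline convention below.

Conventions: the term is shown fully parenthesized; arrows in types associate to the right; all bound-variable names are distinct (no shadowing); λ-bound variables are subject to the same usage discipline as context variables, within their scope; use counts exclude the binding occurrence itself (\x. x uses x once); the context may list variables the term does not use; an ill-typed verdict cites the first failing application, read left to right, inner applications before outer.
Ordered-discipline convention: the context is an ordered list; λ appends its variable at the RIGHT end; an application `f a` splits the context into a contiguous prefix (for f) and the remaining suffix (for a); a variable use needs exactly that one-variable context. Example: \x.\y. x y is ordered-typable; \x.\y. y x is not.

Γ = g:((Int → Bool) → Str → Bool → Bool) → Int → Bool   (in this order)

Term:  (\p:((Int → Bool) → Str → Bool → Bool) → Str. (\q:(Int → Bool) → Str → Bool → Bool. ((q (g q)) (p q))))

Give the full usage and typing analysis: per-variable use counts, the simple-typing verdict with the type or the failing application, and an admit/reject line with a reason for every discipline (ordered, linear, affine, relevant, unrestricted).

use counts: g: 1; p (bound): 1; q (bound): 3
uses in reading order: q, g, q, p, q
typing: ✓ — (((Int → Bool) → Str → Bool → Bool) → Str) → ((Int → Bool) → Str → Bool → Bool) → Bool → Bool
ordered: ✗ — uses contraction: q ×3
linear: ✗ — uses contraction: q ×3
affine: ✗ — uses contraction: q ×3
relevant: ✓ — every one of g, p, q appears
unrestricted: ✓ — well-typed at (((Int → Bool) → Str → Bool → Bool) → Str) → ((Int → Bool) → Str → Bool → Bool) → Bool → Bool; no restrictions here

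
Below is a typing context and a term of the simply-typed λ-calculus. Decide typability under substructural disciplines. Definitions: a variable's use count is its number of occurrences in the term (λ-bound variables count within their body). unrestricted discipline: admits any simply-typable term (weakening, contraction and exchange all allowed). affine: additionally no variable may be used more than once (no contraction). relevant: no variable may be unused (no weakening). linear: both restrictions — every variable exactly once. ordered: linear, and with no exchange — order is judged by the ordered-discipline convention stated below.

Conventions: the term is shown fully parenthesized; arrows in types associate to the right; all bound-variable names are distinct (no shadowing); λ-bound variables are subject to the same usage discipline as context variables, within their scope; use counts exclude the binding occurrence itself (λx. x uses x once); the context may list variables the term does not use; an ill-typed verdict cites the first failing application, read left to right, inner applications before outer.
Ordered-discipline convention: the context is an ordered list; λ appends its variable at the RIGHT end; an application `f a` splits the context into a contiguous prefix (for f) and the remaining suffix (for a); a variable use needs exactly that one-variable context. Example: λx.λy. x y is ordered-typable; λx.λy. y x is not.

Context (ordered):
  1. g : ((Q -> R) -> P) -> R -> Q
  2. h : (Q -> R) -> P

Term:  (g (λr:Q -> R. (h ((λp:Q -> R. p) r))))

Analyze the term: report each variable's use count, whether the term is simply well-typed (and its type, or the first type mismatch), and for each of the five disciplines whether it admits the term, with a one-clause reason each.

counts: g: 1×, h: 1×, r (bound): 1×, p (bound): 1×
use order (left to right): g, h, p, r
typing: the term checks, with type R -> Q
ordered: ✓, single-use (g, h, r, p), ordered derivation ok
linear: ✓, each of g, h, r, p used exactly once
affine: ✓, no duplicate uses among g, h, r, p
relevant: ✓, every one of g, h, r, p appears
unrestricted: ✓, typability at R -> Q is all that's needed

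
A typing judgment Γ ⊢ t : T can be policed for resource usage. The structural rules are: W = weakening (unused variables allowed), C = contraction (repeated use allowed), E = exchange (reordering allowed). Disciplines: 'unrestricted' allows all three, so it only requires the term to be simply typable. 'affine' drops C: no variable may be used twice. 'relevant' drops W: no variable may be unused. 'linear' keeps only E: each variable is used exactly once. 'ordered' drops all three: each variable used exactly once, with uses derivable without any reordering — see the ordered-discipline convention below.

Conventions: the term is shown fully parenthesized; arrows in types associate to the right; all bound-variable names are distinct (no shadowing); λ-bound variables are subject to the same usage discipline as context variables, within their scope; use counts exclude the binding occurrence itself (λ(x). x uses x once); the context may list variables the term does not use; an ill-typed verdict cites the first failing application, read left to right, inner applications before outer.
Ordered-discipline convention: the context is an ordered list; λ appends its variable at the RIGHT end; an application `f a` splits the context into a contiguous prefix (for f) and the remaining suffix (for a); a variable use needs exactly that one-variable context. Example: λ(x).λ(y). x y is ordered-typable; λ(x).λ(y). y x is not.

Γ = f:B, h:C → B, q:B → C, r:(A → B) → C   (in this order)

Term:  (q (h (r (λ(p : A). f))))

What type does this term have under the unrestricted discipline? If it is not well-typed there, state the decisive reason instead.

term : C
use counts: f=1; h=1; q=1; r=1; p (λ-bound)=0
order of uses: q, h, r, f
typing: well-typed — term : C
all disciplines: ordered ✗ · linear ✗ · affine ✓ · relevant ✗ · unrestricted ✓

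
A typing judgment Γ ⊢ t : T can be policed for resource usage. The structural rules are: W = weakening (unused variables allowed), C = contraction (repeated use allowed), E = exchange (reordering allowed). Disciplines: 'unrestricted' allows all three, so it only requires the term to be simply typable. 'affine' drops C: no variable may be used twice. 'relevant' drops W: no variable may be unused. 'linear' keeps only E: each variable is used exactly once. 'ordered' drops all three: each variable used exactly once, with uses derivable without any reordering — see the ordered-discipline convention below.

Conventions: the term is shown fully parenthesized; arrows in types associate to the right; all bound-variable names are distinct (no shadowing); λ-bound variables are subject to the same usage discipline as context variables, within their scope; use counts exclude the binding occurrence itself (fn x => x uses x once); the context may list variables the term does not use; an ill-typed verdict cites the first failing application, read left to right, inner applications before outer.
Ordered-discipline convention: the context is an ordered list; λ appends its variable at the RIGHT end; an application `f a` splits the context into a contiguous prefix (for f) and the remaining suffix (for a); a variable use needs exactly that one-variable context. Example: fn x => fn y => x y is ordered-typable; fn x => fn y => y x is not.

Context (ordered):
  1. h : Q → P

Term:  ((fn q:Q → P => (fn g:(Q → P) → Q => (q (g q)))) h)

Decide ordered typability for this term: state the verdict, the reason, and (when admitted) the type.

no — q ×2 used more than once (contraction)
variable uses: h=1, q (bound)=2, g (bound)=1
use order (left to right): q, g, q, h
typing: well-typed — term : ((Q → P) → Q) → P
summary: ordered ✗, linear ✗, affine ✗, relevant ✓, unrestricted ✓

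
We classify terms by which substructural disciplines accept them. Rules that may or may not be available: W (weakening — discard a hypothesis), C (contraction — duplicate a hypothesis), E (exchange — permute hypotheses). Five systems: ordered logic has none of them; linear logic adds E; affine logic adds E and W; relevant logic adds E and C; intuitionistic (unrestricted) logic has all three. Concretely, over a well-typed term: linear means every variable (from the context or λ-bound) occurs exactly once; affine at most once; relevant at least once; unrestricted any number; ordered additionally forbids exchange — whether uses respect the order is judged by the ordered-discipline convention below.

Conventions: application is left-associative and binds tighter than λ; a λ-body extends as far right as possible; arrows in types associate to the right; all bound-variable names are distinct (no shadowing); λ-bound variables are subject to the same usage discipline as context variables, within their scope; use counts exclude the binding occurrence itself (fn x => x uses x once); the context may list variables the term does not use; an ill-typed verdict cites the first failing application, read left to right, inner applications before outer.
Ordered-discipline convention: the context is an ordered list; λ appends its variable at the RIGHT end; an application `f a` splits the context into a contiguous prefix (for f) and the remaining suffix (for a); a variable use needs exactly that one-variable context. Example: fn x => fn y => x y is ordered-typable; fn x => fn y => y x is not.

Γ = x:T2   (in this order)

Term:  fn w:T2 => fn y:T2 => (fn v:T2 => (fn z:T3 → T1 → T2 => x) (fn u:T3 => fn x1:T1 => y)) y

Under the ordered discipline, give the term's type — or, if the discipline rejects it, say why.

not well-typed under ordered — needs contraction — y ×2; w, v, z, u, x1 left unused
usage: x: 1×, w (λ-bound): 0×, y (λ-bound): 2×, v (λ-bound): 0×, z (λ-bound): 0×, u (λ-bound): 0×, x1 (λ-bound): 0×
order of uses: x, y, y
typing: the term checks, with type T2 → T2 → T2
per-discipline verdicts: ordered ✗; linear ✗; affine ✗; relevant ✗; unrestricted ✓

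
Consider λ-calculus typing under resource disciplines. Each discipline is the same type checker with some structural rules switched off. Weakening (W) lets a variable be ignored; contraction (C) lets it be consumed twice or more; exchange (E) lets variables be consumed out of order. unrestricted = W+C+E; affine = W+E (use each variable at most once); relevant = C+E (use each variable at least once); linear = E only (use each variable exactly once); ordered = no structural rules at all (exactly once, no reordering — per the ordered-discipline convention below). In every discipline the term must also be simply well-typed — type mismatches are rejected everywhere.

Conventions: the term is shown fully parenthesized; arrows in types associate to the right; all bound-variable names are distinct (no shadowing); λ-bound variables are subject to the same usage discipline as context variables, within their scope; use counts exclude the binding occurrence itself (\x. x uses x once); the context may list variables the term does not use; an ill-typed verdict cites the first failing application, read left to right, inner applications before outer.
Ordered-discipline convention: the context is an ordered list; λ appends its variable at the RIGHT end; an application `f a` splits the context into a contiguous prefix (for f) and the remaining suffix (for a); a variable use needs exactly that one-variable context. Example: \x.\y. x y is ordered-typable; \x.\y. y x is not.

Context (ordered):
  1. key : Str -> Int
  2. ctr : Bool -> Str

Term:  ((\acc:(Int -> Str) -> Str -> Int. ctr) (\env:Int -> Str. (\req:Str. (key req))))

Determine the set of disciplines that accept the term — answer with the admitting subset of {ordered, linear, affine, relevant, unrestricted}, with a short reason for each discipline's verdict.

admitting disciplines: affine, unrestricted
variable uses: key ×1; ctr ×1; acc [bound] ×0; env [bound] ×0; req [bound] ×1
left-to-right use order: ctr, key, req
typing: ✓ — Bool -> Str
ordered: ✗, needs weakening: acc, env unused
linear: ✗, needs weakening: acc, env unused
affine: ✓, none of key, ctr, acc, env, req used more than once
relevant: ✗, needs weakening: acc, env unused
unrestricted: ✓, simply typable at Bool -> Str; W, C, E all held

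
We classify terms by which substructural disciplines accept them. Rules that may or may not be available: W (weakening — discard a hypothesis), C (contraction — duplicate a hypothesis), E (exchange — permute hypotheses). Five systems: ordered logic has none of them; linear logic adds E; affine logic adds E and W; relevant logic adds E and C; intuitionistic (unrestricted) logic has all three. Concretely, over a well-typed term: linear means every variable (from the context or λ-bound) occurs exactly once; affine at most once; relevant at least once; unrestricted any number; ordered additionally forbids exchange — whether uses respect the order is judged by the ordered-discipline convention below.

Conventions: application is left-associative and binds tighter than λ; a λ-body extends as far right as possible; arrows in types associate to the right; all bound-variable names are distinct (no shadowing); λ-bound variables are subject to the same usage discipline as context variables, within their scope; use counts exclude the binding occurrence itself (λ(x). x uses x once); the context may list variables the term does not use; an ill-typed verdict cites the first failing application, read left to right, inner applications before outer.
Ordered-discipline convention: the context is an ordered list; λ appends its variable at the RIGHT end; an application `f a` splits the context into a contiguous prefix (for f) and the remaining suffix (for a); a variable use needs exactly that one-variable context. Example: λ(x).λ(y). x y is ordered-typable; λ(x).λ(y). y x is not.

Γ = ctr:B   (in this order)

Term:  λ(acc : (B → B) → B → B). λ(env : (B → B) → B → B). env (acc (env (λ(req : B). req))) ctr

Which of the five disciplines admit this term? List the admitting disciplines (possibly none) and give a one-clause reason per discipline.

admitting disciplines: relevant, unrestricted
counts: ctr=1; acc (bound)=1; env (bound)=2; req (bound)=1
order of uses: env, acc, env, req, ctr
typing: the term checks, with type ((B → B) → B → B) → ((B → B) → B → B) → B
ordered: ✗, repeated use of env ×2
linear: ✗, repeated use of env ×2
affine: ✗, repeated use of env ×2
relevant: ✓, at least one use each (ctr, acc, env, req)
unrestricted: ✓, typability at ((B → B) → B → B) → ((B → B) → B → B) → B is all that's needed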